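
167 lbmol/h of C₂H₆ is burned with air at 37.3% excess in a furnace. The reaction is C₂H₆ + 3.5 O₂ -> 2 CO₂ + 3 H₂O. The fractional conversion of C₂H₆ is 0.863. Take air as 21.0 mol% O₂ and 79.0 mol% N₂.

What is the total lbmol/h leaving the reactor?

Stoichiometric O₂ = 3.5 × 167 = 584.5 lbmol/h; O₂ fed = 584.5 × 1.373 = 802.5 lbmol/h.
N₂ fed = 802.5 × 79/21 = 3019 lbmol/h.
Fuel reacted = 0.863 × 167 → ξ = 144.1 lbmol/h.
Outlet (n = n₀ + ν ξ):
  C₂H₆: 167 − 1(144.1) = 22.88
  O₂: 802.5 − 3.5(144.1) = 298.1
  N₂: 3019 (inert)
  CO₂: 0 + 2(144.1) = 288.2
  H₂O: 0 + 3(144.1) = 432.4
Total out = 22.88 + 298.1 + 3019 + 288.2 + 432.4 = 4061 lbmol/h.

4060 lbmol/h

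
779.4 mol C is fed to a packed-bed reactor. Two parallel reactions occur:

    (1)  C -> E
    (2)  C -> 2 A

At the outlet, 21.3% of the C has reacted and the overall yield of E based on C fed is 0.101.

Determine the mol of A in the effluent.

Yield of E: 1ξ₁ / 779.4 = 0.101 → ξ₁ = 78.72 mol.
Conversion of C: 1ξ₁ + 1ξ₂ = 0.213 × 779.4 = 166 → ξ₂ = 87.29 mol.
Outlet amounts (n = n₀ + Σ ν·ξ):
  C: 779.4 − 1(78.72) − 1(87.29) = 613.4
  E: 0 + 1(78.72) = 78.72
  A: 0 + 2(87.29) = 174.6

175 mol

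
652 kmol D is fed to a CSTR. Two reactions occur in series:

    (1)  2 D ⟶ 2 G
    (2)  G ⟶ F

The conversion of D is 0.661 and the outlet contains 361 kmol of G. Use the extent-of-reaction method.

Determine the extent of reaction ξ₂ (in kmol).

ξ₂ = 70 kmol

Conversion of D: D consumed = 2ξ₁ = 0.661 × 652 → ξ₁ = 215.5 kmol.
G balance: n_G = 0 + 2ξ₁ − 1ξ₂ = 361 → ξ₂ = (2·215.5 − 361)/1 = 69.97 kmol.
Outlet amounts (n = n₀ + Σ ν·ξ):
  D: 652 − 2(215.5) = 221
  G: 0 + 2(215.5) − 1(69.97) = 361
  F: 0 + 1(69.97) = 69.97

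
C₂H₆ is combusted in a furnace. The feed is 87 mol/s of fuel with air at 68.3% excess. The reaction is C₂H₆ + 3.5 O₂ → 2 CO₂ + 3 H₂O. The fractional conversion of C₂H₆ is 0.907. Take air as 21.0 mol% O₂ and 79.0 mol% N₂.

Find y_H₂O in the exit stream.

Stoichiometric O₂ = 3.5 × 87 = 304.5 mol/s; O₂ fed = 304.5 × 1.683 = 512.5 mol/s.
N₂ fed = 512.5 × 79/21 = 1928 mol/s.
Fuel reacted = 0.907 × 87 → ξ = 78.91 mol/s.
Outlet (n = n₀ + ν ξ):
  C₂H₆: 87 − 1(78.91) = 8.091
  O₂: 512.5 − 3.5(78.91) = 236.3
  N₂: 1928 (inert)
  CO₂: 0 + 2(78.91) = 157.8
  H₂O: 0 + 3(78.91) = 236.7
Total out = 2567 mol/s; y_H₂O = 236.7 / 2567 = 0.09223.

0.0922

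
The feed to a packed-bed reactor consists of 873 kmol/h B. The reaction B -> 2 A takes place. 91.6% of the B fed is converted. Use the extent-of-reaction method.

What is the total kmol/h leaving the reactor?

1670 kmol/h

B reacted = 0.916 × 873 = 799.7 kmol/h; ν_B = −1, so ξ = 799.7/1 = 799.7 kmol/h.
Outlet amounts (n = n₀ + ν ξ):
  B: 873 − 1(799.7) = 73.33
  A: 0 + 2(799.7) = 1599
Total out = 73.33 + 1599 = 1673 kmol/h.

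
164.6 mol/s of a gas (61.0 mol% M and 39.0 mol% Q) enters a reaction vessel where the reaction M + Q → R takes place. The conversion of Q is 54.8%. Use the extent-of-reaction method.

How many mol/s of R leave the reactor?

35.2 mol/s

Q reacted = 0.548 × 64.19 = 35.18 mol/s; ν_Q = −1, so ξ = 35.18/1 = 35.18 mol/s.
Outlet amounts (n = n₀ + ν ξ):
  M: 100.4 − 1(35.18) = 65.23
  Q: 64.19 − 1(35.18) = 29.02
  R: 0 + 1(35.18) = 35.18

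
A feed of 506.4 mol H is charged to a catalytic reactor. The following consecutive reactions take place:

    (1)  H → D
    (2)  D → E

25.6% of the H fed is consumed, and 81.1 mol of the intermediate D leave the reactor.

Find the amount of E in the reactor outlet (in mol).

48.5 mol

Conversion of H: H consumed = 1ξ₁ = 0.256 × 506.4 → ξ₁ = 129.6 mol.
D balance: n_D = 0 + 1ξ₁ − 1ξ₂ = 81.1 → ξ₂ = (1·129.6 − 81.1)/1 = 48.54 mol.
Outlet amounts (n = n₀ + Σ ν·ξ):
  H: 506.4 − 1(129.6) = 376.8
  D: 0 + 1(129.6) − 1(48.54) = 81.1
  E: 0 + 1(48.54) = 48.54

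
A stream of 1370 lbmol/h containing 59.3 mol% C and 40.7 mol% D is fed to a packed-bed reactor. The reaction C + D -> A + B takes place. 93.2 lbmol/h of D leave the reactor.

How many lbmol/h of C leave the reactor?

For D: n = n₀ − 1ξ → 93.2 = 557.6 − 1ξ, giving ξ = 464.4 lbmol/h.
Outlet amounts (n = n₀ + ν ξ):
  C: 812.4 − 1(464.4) = 348
  D: 557.6 − 1(464.4) = 93.2
  A: 0 + 1(464.4) = 464.4
  B: 0 + 1(464.4) = 464.4

348 lbmol/h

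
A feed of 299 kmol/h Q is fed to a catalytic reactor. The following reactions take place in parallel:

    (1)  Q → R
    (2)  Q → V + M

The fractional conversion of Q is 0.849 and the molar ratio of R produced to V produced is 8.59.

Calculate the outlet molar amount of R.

227 kmol/h

Conversion of Q: Q consumed = 0.849 × 299 = 253.9 kmol/h = 1ξ₁ + 1ξ₂.
Selectivity: 1ξ₁ / (1ξ₂) = 8.59 → ξ₁ = 8.59 ξ₂.
Substitute: (1·8.59 + 1) ξ₂ = 253.9 → ξ₂ = 26.47 kmol/h, ξ₁ = 227.4 kmol/h.
Outlet amounts (n = n₀ + Σ ν·ξ):
  Q: 299 − 1(227.4) − 1(26.47) = 45.15
  R: 0 + 1(227.4) = 227.4
  V: 0 + 1(26.47) = 26.47
  M: 0 + 1(26.47) = 26.47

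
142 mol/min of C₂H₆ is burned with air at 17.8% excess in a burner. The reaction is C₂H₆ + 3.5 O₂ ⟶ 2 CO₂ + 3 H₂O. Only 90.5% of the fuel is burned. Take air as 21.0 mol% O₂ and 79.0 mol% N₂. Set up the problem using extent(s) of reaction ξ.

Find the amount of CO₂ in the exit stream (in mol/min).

257 mol/min

Stoichiometric O₂ = 3.5 × 142 = 497 mol/min; O₂ fed = 497 × 1.178 = 585.5 mol/min.
N₂ fed = 585.5 × 79/21 = 2202 mol/min.
Fuel reacted = 0.905 × 142 → ξ = 128.5 mol/min.
Outlet (n = n₀ + ν ξ):
  C₂H₆: 142 − 1(128.5) = 13.49
  O₂: 585.5 − 3.5(128.5) = 135.7
  N₂: 2202 (inert)
  CO₂: 0 + 2(128.5) = 257
  H₂O: 0 + 3(128.5) = 385.5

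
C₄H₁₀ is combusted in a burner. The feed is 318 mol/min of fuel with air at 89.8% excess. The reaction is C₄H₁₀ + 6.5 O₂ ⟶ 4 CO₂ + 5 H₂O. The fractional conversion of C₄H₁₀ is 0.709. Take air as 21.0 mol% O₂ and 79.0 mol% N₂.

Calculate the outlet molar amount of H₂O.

1130 mol/min

Stoichiometric O₂ = 6.5 × 318 = 2067 mol/min; O₂ fed = 2067 × 1.898 = 3923 mol/min.
N₂ fed = 3923 × 79/21 = 14760 mol/min.
Fuel reacted = 0.709 × 318 → ξ = 225.5 mol/min.
Outlet (n = n₀ + ν ξ):
  C₄H₁₀: 318 − 1(225.5) = 92.54
  O₂: 3923 − 6.5(225.5) = 2458
  N₂: 14760 (inert)
  CO₂: 0 + 4(225.5) = 901.8
  H₂O: 0 + 5(225.5) = 1127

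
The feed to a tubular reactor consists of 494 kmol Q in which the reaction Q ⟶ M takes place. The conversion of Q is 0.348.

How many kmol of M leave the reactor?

172 kmol

Q reacted = 0.348 × 494 = 171.9 kmol; ν_Q = −1, so ξ = 171.9/1 = 171.9 kmol.
Outlet amounts (n = n₀ + ν ξ):
  Q: 494 − 1(171.9) = 322.1
  M: 0 + 1(171.9) = 171.9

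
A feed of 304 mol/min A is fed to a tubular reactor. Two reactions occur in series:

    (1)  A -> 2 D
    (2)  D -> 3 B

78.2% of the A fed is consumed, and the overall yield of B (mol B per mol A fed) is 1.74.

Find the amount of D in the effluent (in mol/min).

299 mol/min

Conversion of A: A consumed = 1ξ₁ = 0.782 × 304 → ξ₁ = 237.7 mol/min.
Yield of B: 3ξ₂ / 304 = 1.74 → ξ₂ = 176.3 mol/min.
Outlet amounts (n = n₀ + Σ ν·ξ):
  A: 304 − 1(237.7) = 66.27
  D: 0 + 2(237.7) − 1(176.3) = 299.1
  B: 0 + 3(176.3) = 529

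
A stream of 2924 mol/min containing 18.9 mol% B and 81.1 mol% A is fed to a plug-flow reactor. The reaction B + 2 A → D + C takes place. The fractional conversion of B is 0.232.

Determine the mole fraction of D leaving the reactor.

0.0459

B reacted = 0.232 × 552.6 = 128.2 mol/min; ν_B = −1, so ξ = 128.2/1 = 128.2 mol/min.
Outlet amounts (n = n₀ + ν ξ):
  B: 552.6 − 1(128.2) = 424.4
  A: 2371 − 2(128.2) = 2115
  D: 0 + 1(128.2) = 128.2
  C: 0 + 1(128.2) = 128.2
Total out = 2796 mol/min; y_D = 128.2 / 2796 = 0.04586.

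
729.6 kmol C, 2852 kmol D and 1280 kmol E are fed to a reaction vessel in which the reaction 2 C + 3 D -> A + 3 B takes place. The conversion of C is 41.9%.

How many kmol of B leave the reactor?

C reacted = 0.419 × 729.6 = 305.7 kmol; ν_C = −2, so ξ = 305.7/2 = 152.9 kmol.
Outlet amounts (n = n₀ + ν ξ):
  C: 729.6 − 2(152.9) = 423.9
  D: 2852 − 3(152.9) = 2393
  A: 0 + 1(152.9) = 152.9
  B: 0 + 3(152.9) = 458.6
  E: 1280 (inert)

459 kmol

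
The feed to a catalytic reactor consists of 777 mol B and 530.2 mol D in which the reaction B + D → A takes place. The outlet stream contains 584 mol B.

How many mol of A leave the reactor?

For B: n = n₀ − 1ξ → 584 = 777 − 1ξ, giving ξ = 193 mol.
Outlet amounts (n = n₀ + ν ξ):
  B: 777 − 1(193) = 584
  D: 530.2 − 1(193) = 337.2
  A: 0 + 1(193) = 193

193 mol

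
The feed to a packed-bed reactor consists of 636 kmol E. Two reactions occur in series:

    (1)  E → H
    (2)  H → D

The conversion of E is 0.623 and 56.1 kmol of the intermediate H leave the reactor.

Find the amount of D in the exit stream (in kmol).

340 kmol

Conversion of E: E consumed = 1ξ₁ = 0.623 × 636 → ξ₁ = 396.2 kmol.
H balance: n_H = 0 + 1ξ₁ − 1ξ₂ = 56.1 → ξ₂ = (1·396.2 − 56.1)/1 = 340.1 kmol.
Outlet amounts (n = n₀ + Σ ν·ξ):
  E: 636 − 1(396.2) = 239.8
  H: 0 + 1(396.2) − 1(340.1) = 56.1
  D: 0 + 1(340.1) = 340.1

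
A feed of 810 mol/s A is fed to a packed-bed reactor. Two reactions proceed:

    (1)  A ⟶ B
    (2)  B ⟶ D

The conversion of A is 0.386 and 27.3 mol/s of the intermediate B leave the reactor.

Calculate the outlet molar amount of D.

285 mol/s

Conversion of A: A consumed = 1ξ₁ = 0.386 × 810 → ξ₁ = 312.7 mol/s.
B balance: n_B = 0 + 1ξ₁ − 1ξ₂ = 27.3 → ξ₂ = (1·312.7 − 27.3)/1 = 285.4 mol/s.
Outlet amounts (n = n₀ + Σ ν·ξ):
  A: 810 − 1(312.7) = 497.3
  B: 0 + 1(312.7) − 1(285.4) = 27.3
  D: 0 + 1(285.4) = 285.4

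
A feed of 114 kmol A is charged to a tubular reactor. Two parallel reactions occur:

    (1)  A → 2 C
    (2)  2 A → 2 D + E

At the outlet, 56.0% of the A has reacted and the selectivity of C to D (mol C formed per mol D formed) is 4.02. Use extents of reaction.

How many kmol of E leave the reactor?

Conversion of A: A consumed = 0.56 × 114 = 63.84 kmol = 1ξ₁ + 2ξ₂.
Selectivity: 2ξ₁ / (2ξ₂) = 4.02 → ξ₁ = 4.02 ξ₂.
Substitute: (1·4.02 + 2) ξ₂ = 63.84 → ξ₂ = 10.6 kmol, ξ₁ = 42.63 kmol.
Outlet amounts (n = n₀ + Σ ν·ξ):
  A: 114 − 1(42.63) − 2(10.6) = 50.16
  C: 0 + 2(42.63) = 85.26
  D: 0 + 2(10.6) = 21.21
  E: 0 + 1(10.6) = 10.6

10.6 kmol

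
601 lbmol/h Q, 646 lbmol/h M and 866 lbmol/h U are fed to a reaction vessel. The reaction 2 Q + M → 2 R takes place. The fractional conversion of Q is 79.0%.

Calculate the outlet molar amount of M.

409 lbmol/h

Q reacted = 0.79 × 601 = 474.8 lbmol/h; ν_Q = −2, so ξ = 474.8/2 = 237.4 lbmol/h.
Outlet amounts (n = n₀ + ν ξ):
  Q: 601 − 2(237.4) = 126.2
  M: 646 − 1(237.4) = 408.6
  R: 0 + 2(237.4) = 474.8
  U: 866 (inert)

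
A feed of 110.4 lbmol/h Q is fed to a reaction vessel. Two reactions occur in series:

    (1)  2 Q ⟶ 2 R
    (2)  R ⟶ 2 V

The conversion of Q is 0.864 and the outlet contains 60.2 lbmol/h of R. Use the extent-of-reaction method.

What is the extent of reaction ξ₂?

ξ₂ = 35.2 lbmol/h

Conversion of Q: Q consumed = 2ξ₁ = 0.864 × 110.4 → ξ₁ = 47.69 lbmol/h.
R balance: n_R = 0 + 2ξ₁ − 1ξ₂ = 60.2 → ξ₂ = (2·47.69 − 60.2)/1 = 35.19 lbmol/h.
Outlet amounts (n = n₀ + Σ ν·ξ):
  Q: 110.4 − 2(47.69) = 15.01
  R: 0 + 2(47.69) − 1(35.19) = 60.2
  V: 0 + 2(35.19) = 70.37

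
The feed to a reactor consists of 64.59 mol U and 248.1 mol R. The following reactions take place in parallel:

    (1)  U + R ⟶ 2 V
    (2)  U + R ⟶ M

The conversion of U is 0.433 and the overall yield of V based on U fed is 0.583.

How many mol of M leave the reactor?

Yield of V: 2ξ₁ / 64.59 = 0.583 → ξ₁ = 18.83 mol.
Conversion of U: 1ξ₁ + 1ξ₂ = 0.433 × 64.59 = 27.97 → ξ₂ = 9.139 mol.
Outlet amounts (n = n₀ + Σ ν·ξ):
  U: 64.59 − 1(18.83) − 1(9.139) = 36.62
  R: 248.1 − 1(18.83) − 1(9.139) = 220.1
  V: 0 + 2(18.83) = 37.66
  M: 0 + 1(9.139) = 9.139

9.14 mol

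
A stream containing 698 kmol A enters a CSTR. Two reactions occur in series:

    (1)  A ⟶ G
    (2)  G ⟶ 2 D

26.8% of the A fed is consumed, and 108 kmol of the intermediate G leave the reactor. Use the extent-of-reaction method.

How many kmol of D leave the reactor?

158 kmol

Conversion of A: A consumed = 1ξ₁ = 0.268 × 698 → ξ₁ = 187.1 kmol.
G balance: n_G = 0 + 1ξ₁ − 1ξ₂ = 108 → ξ₂ = (1·187.1 − 108)/1 = 79.06 kmol.
Outlet amounts (n = n₀ + Σ ν·ξ):
  A: 698 − 1(187.1) = 510.9
  G: 0 + 1(187.1) − 1(79.06) = 108
  D: 0 + 2(79.06) = 158.1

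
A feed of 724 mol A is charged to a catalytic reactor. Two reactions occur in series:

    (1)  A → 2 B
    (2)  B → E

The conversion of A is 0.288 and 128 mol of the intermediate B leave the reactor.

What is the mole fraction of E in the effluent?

Conversion of A: A consumed = 1ξ₁ = 0.288 × 724 → ξ₁ = 208.5 mol.
B balance: n_B = 0 + 2ξ₁ − 1ξ₂ = 128 → ξ₂ = (2·208.5 − 128)/1 = 289 mol.
Outlet amounts (n = n₀ + Σ ν·ξ):
  A: 724 − 1(208.5) = 515.5
  B: 0 + 2(208.5) − 1(289) = 128
  E: 0 + 1(289) = 289
Total out = 932.5 mol; y_E = 289 / 932.5 = 0.3099.

0.31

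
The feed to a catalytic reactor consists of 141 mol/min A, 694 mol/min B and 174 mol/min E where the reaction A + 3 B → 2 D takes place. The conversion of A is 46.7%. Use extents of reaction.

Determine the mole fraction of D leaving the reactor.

0.15

A reacted = 0.467 × 141 = 65.85 mol/min; ν_A = −1, so ξ = 65.85/1 = 65.85 mol/min.
Outlet amounts (n = n₀ + ν ξ):
  A: 141 − 1(65.85) = 75.15
  B: 694 − 3(65.85) = 496.5
  D: 0 + 2(65.85) = 131.7
  E: 174 (inert)
Total out = 877.3 mol/min; y_D = 131.7 / 877.3 = 0.1501.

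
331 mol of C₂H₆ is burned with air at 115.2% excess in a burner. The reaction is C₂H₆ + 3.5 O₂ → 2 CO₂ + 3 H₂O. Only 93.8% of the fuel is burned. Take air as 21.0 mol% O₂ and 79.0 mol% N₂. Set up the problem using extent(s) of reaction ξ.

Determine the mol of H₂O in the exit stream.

Stoichiometric O₂ = 3.5 × 331 = 1158 mol; O₂ fed = 1158 × 2.152 = 2493 mol.
N₂ fed = 2493 × 79/21 = 9379 mol.
Fuel reacted = 0.938 × 331 → ξ = 310.5 mol.
Outlet (n = n₀ + ν ξ):
  C₂H₆: 331 − 1(310.5) = 20.52
  O₂: 2493 − 3.5(310.5) = 1406
  N₂: 9379 (inert)
  CO₂: 0 + 2(310.5) = 621
  H₂O: 0 + 3(310.5) = 931.4

931 mol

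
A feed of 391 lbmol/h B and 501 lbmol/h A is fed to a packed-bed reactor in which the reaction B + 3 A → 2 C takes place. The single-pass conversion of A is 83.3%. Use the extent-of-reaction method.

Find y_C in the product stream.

0.453

A reacted = 0.833 × 501 = 417.3 lbmol/h; ν_A = −3, so ξ = 417.3/3 = 139.1 lbmol/h.
Outlet amounts (n = n₀ + ν ξ):
  B: 391 − 1(139.1) = 251.9
  A: 501 − 3(139.1) = 83.67
  C: 0 + 2(139.1) = 278.2
Total out = 613.8 lbmol/h; y_C = 278.2 / 613.8 = 0.4533.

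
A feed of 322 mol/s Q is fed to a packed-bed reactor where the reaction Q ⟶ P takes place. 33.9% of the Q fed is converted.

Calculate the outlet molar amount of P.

109 mol/s

Q reacted = 0.339 × 322 = 109.2 mol/s; ν_Q = −1, so ξ = 109.2/1 = 109.2 mol/s.
Outlet amounts (n = n₀ + ν ξ):
  Q: 322 − 1(109.2) = 212.8
  P: 0 + 1(109.2) = 109.2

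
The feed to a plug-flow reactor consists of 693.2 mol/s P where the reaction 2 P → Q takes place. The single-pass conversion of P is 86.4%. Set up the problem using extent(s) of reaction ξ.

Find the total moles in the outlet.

394 mol/s

P reacted = 0.864 × 693.2 = 598.9 mol/s; ν_P = −2, so ξ = 598.9/2 = 299.5 mol/s.
Outlet amounts (n = n₀ + ν ξ):
  P: 693.2 − 2(299.5) = 94.28
  Q: 0 + 1(299.5) = 299.5
Total out = 94.28 + 299.5 = 393.7 mol/s.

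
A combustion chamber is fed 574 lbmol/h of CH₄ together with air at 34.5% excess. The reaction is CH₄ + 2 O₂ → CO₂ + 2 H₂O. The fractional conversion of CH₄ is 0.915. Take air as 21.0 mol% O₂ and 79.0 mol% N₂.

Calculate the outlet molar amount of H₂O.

Stoichiometric O₂ = 2 × 574 = 1148 lbmol/h; O₂ fed = 1148 × 1.345 = 1544 lbmol/h.
N₂ fed = 1544 × 79/21 = 5809 lbmol/h.
Fuel reacted = 0.915 × 574 → ξ = 525.2 lbmol/h.
Outlet (n = n₀ + ν ξ):
  CH₄: 574 − 1(525.2) = 48.79
  O₂: 1544 − 2(525.2) = 493.6
  N₂: 5809 (inert)
  CO₂: 0 + 1(525.2) = 525.2
  H₂O: 0 + 2(525.2) = 1050

1050 lbmol/h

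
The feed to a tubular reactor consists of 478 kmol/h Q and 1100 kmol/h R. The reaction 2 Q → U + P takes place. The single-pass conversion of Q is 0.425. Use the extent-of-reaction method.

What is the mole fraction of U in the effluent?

0.0644

Q reacted = 0.425 × 478 = 203.2 kmol/h; ν_Q = −2, so ξ = 203.2/2 = 101.6 kmol/h.
Outlet amounts (n = n₀ + ν ξ):
  Q: 478 − 2(101.6) = 274.9
  U: 0 + 1(101.6) = 101.6
  P: 0 + 1(101.6) = 101.6
  R: 1100 (inert)
Total out = 1578 kmol/h; y_U = 101.6 / 1578 = 0.06437.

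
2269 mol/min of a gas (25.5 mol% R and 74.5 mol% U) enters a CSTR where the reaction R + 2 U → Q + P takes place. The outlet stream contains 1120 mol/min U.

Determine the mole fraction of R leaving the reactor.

For U: n = n₀ − 2ξ → 1120 = 1690 − 2ξ, giving ξ = 285.2 mol/min.
Outlet amounts (n = n₀ + ν ξ):
  R: 578.6 − 1(285.2) = 293.4
  U: 1690 − 2(285.2) = 1120
  Q: 0 + 1(285.2) = 285.2
  P: 0 + 1(285.2) = 285.2
Total out = 1984 mol/min; y_R = 293.4 / 1984 = 0.1479.

0.148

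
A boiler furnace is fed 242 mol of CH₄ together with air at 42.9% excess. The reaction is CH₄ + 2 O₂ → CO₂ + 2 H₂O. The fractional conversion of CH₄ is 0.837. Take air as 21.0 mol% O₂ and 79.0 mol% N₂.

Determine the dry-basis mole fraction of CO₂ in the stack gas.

Stoichiometric O₂ = 2 × 242 = 484 mol; O₂ fed = 484 × 1.429 = 691.6 mol.
N₂ fed = 691.6 × 79/21 = 2602 mol.
Fuel reacted = 0.837 × 242 → ξ = 202.6 mol.
Outlet (n = n₀ + ν ξ):
  CH₄: 242 − 1(202.6) = 39.45
  O₂: 691.6 − 2(202.6) = 286.5
  N₂: 2602 (inert)
  CO₂: 0 + 1(202.6) = 202.6
  H₂O: 0 + 2(202.6) = 405.1
Dry total = 3130 mol; y_CO₂ (dry) = 202.6 / 3130 = 0.06471.

0.0647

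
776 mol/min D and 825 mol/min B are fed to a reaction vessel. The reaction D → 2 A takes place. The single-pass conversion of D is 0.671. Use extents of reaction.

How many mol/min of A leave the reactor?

1040 mol/min

D reacted = 0.671 × 776 = 520.7 mol/min; ν_D = −1, so ξ = 520.7/1 = 520.7 mol/min.
Outlet amounts (n = n₀ + ν ξ):
  D: 776 − 1(520.7) = 255.3
  A: 0 + 2(520.7) = 1041
  B: 825 (inert)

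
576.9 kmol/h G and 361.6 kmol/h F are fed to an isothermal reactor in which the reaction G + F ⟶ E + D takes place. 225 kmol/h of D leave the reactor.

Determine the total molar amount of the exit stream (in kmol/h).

938 kmol/h

For D: n = n₀ + 1ξ → 225 = 0 + 1ξ, giving ξ = 225 kmol/h.
Outlet amounts (n = n₀ + ν ξ):
  G: 576.9 − 1(225) = 351.9
  F: 361.6 − 1(225) = 136.6
  E: 0 + 1(225) = 225
  D: 0 + 1(225) = 225
Total out = 351.9 + 136.6 + 225 + 225 = 938.5 kmol/h.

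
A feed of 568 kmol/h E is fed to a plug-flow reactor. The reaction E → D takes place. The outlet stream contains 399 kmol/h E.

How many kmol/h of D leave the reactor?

169 kmol/h

For E: n = n₀ − 1ξ → 399 = 568 − 1ξ, giving ξ = 169 kmol/h.
Outlet amounts (n = n₀ + ν ξ):
  E: 568 − 1(169) = 399
  D: 0 + 1(169) = 169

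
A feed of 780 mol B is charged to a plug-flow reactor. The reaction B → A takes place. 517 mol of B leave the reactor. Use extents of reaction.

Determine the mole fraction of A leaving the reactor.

0.337

For B: n = n₀ − 1ξ → 517 = 780 − 1ξ, giving ξ = 263 mol.
Outlet amounts (n = n₀ + ν ξ):
  B: 780 − 1(263) = 517
  A: 0 + 1(263) = 263
Total out = 780 mol; y_A = 263 / 780 = 0.3372.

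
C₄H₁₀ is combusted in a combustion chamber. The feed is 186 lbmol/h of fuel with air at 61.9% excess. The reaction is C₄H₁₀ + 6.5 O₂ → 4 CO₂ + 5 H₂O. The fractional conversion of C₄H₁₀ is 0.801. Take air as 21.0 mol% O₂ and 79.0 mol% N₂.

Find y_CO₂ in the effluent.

Stoichiometric O₂ = 6.5 × 186 = 1209 lbmol/h; O₂ fed = 1209 × 1.619 = 1957 lbmol/h.
N₂ fed = 1957 × 79/21 = 7363 lbmol/h.
Fuel reacted = 0.801 × 186 → ξ = 149 lbmol/h.
Outlet (n = n₀ + ν ξ):
  C₄H₁₀: 186 − 1(149) = 37.01
  O₂: 1957 − 6.5(149) = 989
  N₂: 7363 (inert)
  CO₂: 0 + 4(149) = 595.9
  H₂O: 0 + 5(149) = 744.9
Total out = 9730 lbmol/h; y_CO₂ = 595.9 / 9730 = 0.06125.

0.0612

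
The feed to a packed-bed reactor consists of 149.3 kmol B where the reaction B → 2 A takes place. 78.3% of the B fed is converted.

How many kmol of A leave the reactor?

234 kmol

B reacted = 0.783 × 149.3 = 116.9 kmol; ν_B = −1, so ξ = 116.9/1 = 116.9 kmol.
Outlet amounts (n = n₀ + ν ξ):
  B: 149.3 − 1(116.9) = 32.4
  A: 0 + 2(116.9) = 233.8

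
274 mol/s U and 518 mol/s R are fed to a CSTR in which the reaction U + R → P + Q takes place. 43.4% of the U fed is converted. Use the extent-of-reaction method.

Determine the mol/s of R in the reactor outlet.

U reacted = 0.434 × 274 = 118.9 mol/s; ν_U = −1, so ξ = 118.9/1 = 118.9 mol/s.
Outlet amounts (n = n₀ + ν ξ):
  U: 274 − 1(118.9) = 155.1
  R: 518 − 1(118.9) = 399.1
  P: 0 + 1(118.9) = 118.9
  Q: 0 + 1(118.9) = 118.9

399 mol/s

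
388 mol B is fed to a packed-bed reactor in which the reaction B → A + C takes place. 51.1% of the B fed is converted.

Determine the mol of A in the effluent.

B reacted = 0.511 × 388 = 198.3 mol; ν_B = −1, so ξ = 198.3/1 = 198.3 mol.
Outlet amounts (n = n₀ + ν ξ):
  B: 388 − 1(198.3) = 189.7
  A: 0 + 1(198.3) = 198.3
  C: 0 + 1(198.3) = 198.3

198 mol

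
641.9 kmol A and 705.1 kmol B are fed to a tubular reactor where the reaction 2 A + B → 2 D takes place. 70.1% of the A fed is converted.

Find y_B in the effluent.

A reacted = 0.701 × 641.9 = 450 kmol; ν_A = −2, so ξ = 450/2 = 225 kmol.
Outlet amounts (n = n₀ + ν ξ):
  A: 641.9 − 2(225) = 191.9
  B: 705.1 − 1(225) = 480.1
  D: 0 + 2(225) = 450
Total out = 1122 kmol; y_B = 480.1 / 1122 = 0.4279.

0.428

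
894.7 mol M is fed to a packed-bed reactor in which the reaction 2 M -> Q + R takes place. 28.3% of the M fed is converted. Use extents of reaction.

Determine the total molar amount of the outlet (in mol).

895 mol

M reacted = 0.283 × 894.7 = 253.2 mol; ν_M = −2, so ξ = 253.2/2 = 126.6 mol.
Outlet amounts (n = n₀ + ν ξ):
  M: 894.7 − 2(126.6) = 641.5
  Q: 0 + 1(126.6) = 126.6
  R: 0 + 1(126.6) = 126.6
Total out = 641.5 + 126.6 + 126.6 = 894.7 mol.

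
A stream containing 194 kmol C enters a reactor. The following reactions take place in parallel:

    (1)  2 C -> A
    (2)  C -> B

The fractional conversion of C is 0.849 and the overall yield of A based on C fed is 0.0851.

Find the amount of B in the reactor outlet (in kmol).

Yield of A: 1ξ₁ / 194 = 0.0851 → ξ₁ = 16.51 kmol.
Conversion of C: 2ξ₁ + 1ξ₂ = 0.849 × 194 = 164.7 → ξ₂ = 131.7 kmol.
Outlet amounts (n = n₀ + Σ ν·ξ):
  C: 194 − 2(16.51) − 1(131.7) = 29.29
  A: 0 + 1(16.51) = 16.51
  B: 0 + 1(131.7) = 131.7

132 kmol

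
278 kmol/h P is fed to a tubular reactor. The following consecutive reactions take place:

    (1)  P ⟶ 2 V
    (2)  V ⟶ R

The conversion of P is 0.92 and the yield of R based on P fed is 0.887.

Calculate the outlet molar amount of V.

265 kmol/h

Conversion of P: P consumed = 1ξ₁ = 0.92 × 278 → ξ₁ = 255.8 kmol/h.
Yield of R: 1ξ₂ / 278 = 0.887 → ξ₂ = 246.6 kmol/h.
Outlet amounts (n = n₀ + Σ ν·ξ):
  P: 278 − 1(255.8) = 22.24
  V: 0 + 2(255.8) − 1(246.6) = 264.9
  R: 0 + 1(246.6) = 246.6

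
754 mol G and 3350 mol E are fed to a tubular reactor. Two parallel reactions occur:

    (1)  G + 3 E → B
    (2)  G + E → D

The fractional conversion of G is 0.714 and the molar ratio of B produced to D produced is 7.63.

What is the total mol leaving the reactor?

Conversion of G: G consumed = 0.714 × 754 = 538.4 mol = 1ξ₁ + 1ξ₂.
Selectivity: 1ξ₁ / (1ξ₂) = 7.63 → ξ₁ = 7.63 ξ₂.
Substitute: (1·7.63 + 1) ξ₂ = 538.4 → ξ₂ = 62.38 mol, ξ₁ = 476 mol.
Outlet amounts (n = n₀ + Σ ν·ξ):
  G: 754 − 1(476) − 1(62.38) = 215.6
  E: 3350 − 3(476) − 1(62.38) = 1860
  B: 0 + 1(476) = 476
  D: 0 + 1(62.38) = 62.38
Total out = 215.6 + 1860 + 476 + 62.38 = 2614 mol.

2610 mol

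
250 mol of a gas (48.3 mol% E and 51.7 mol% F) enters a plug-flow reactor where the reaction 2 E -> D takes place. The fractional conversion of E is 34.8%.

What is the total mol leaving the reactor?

229 mol

E reacted = 0.348 × 120.8 = 42.02 mol; ν_E = −2, so ξ = 42.02/2 = 21.01 mol.
Outlet amounts (n = n₀ + ν ξ):
  E: 120.8 − 2(21.01) = 78.73
  D: 0 + 1(21.01) = 21.01
  F: 129.2 (inert)
Total out = 78.73 + 21.01 + 129.2 = 229 mol.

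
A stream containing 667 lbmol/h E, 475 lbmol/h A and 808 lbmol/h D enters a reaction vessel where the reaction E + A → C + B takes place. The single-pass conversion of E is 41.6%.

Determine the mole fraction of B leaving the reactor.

E reacted = 0.416 × 667 = 277.5 lbmol/h; ν_E = −1, so ξ = 277.5/1 = 277.5 lbmol/h.
Outlet amounts (n = n₀ + ν ξ):
  E: 667 − 1(277.5) = 389.5
  A: 475 − 1(277.5) = 197.5
  C: 0 + 1(277.5) = 277.5
  B: 0 + 1(277.5) = 277.5
  D: 808 (inert)
Total out = 1950 lbmol/h; y_B = 277.5 / 1950 = 0.1423.

0.142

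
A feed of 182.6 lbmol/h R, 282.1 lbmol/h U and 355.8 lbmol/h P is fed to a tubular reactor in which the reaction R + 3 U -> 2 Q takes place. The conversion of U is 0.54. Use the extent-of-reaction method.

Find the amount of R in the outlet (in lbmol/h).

132 lbmol/h

U reacted = 0.54 × 282.1 = 152.3 lbmol/h; ν_U = −3, so ξ = 152.3/3 = 50.78 lbmol/h.
Outlet amounts (n = n₀ + ν ξ):
  R: 182.6 − 1(50.78) = 131.8
  U: 282.1 − 3(50.78) = 129.8
  Q: 0 + 2(50.78) = 101.6
  P: 355.8 (inert)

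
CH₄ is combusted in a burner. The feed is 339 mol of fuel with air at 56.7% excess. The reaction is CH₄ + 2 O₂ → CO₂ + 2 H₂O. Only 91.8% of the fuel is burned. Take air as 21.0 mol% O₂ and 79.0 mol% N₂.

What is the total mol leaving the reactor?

Stoichiometric O₂ = 2 × 339 = 678 mol; O₂ fed = 678 × 1.567 = 1062 mol.
N₂ fed = 1062 × 79/21 = 3997 mol.
Fuel reacted = 0.918 × 339 → ξ = 311.2 mol.
Outlet (n = n₀ + ν ξ):
  CH₄: 339 − 1(311.2) = 27.8
  O₂: 1062 − 2(311.2) = 440
  N₂: 3997 (inert)
  CO₂: 0 + 1(311.2) = 311.2
  H₂O: 0 + 2(311.2) = 622.4
Total out = 27.8 + 440 + 3997 + 311.2 + 622.4 = 5398 mol.

5400 mol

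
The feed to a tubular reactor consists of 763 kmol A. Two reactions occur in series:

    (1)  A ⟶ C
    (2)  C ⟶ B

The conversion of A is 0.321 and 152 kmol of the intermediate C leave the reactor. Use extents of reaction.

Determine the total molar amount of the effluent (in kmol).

763 kmol

Conversion of A: A consumed = 1ξ₁ = 0.321 × 763 → ξ₁ = 244.9 kmol.
C balance: n_C = 0 + 1ξ₁ − 1ξ₂ = 152 → ξ₂ = (1·244.9 − 152)/1 = 92.92 kmol.
Outlet amounts (n = n₀ + Σ ν·ξ):
  A: 763 − 1(244.9) = 518.1
  C: 0 + 1(244.9) − 1(92.92) = 152
  B: 0 + 1(92.92) = 92.92
Total out = 518.1 + 152 + 92.92 = 763 kmol.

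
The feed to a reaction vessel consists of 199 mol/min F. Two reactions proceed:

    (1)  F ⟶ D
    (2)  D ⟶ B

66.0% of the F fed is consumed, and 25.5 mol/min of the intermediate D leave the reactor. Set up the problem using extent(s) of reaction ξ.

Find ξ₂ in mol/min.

ξ₂ = 106 mol/min

Conversion of F: F consumed = 1ξ₁ = 0.66 × 199 → ξ₁ = 131.3 mol/min.
D balance: n_D = 0 + 1ξ₁ − 1ξ₂ = 25.5 → ξ₂ = (1·131.3 − 25.5)/1 = 105.8 mol/min.
Outlet amounts (n = n₀ + Σ ν·ξ):
  F: 199 − 1(131.3) = 67.66
  D: 0 + 1(131.3) − 1(105.8) = 25.5
  B: 0 + 1(105.8) = 105.8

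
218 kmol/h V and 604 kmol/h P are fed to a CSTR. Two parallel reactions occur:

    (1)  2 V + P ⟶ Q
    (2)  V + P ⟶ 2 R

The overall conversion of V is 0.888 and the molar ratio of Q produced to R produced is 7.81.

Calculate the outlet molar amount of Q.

93.8 kmol/h

Conversion of V: V consumed = 0.888 × 218 = 193.6 kmol/h = 2ξ₁ + 1ξ₂.
Selectivity: 1ξ₁ / (2ξ₂) = 7.81 → ξ₁ = 15.62 ξ₂.
Substitute: (2·15.62 + 1) ξ₂ = 193.6 → ξ₂ = 6.004 kmol/h, ξ₁ = 93.79 kmol/h.
Outlet amounts (n = n₀ + Σ ν·ξ):
  V: 218 − 2(93.79) − 1(6.004) = 24.42
  P: 604 − 1(93.79) − 1(6.004) = 504.2
  Q: 0 + 1(93.79) = 93.79
  R: 0 + 2(6.004) = 12.01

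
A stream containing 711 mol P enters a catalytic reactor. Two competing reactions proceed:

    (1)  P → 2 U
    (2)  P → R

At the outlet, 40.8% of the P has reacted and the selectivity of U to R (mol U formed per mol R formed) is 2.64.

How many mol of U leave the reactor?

330 mol

Conversion of P: P consumed = 0.408 × 711 = 290.1 mol = 1ξ₁ + 1ξ₂.
Selectivity: 2ξ₁ / (1ξ₂) = 2.64 → ξ₁ = 1.32 ξ₂.
Substitute: (1·1.32 + 1) ξ₂ = 290.1 → ξ₂ = 125 mol, ξ₁ = 165.1 mol.
Outlet amounts (n = n₀ + Σ ν·ξ):
  P: 711 − 1(165.1) − 1(125) = 420.9
  U: 0 + 2(165.1) = 330.1
  R: 0 + 1(125) = 125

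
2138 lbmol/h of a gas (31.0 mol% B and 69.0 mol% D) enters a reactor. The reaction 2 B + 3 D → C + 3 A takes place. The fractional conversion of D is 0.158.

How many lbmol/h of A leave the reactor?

233 lbmol/h

D reacted = 0.158 × 1475 = 233.1 lbmol/h; ν_D = −3, so ξ = 233.1/3 = 77.69 lbmol/h.
Outlet amounts (n = n₀ + ν ξ):
  B: 662.8 − 2(77.69) = 507.4
  D: 1475 − 3(77.69) = 1242
  C: 0 + 1(77.69) = 77.69
  A: 0 + 3(77.69) = 233.1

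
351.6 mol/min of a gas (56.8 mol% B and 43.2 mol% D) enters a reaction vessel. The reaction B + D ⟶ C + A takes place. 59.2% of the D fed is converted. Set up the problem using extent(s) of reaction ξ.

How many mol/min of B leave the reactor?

D reacted = 0.592 × 151.9 = 89.92 mol/min; ν_D = −1, so ξ = 89.92/1 = 89.92 mol/min.
Outlet amounts (n = n₀ + ν ξ):
  B: 199.7 − 1(89.92) = 109.8
  D: 151.9 − 1(89.92) = 61.97
  C: 0 + 1(89.92) = 89.92
  A: 0 + 1(89.92) = 89.92

110 mol/min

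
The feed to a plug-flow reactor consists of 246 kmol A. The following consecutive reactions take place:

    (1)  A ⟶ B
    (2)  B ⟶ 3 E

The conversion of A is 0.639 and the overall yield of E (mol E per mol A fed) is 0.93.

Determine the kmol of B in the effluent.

80.9 kmol

Conversion of A: A consumed = 1ξ₁ = 0.639 × 246 → ξ₁ = 157.2 kmol.
Yield of E: 3ξ₂ / 246 = 0.93 → ξ₂ = 76.26 kmol.
Outlet amounts (n = n₀ + Σ ν·ξ):
  A: 246 − 1(157.2) = 88.81
  B: 0 + 1(157.2) − 1(76.26) = 80.93
  E: 0 + 3(76.26) = 228.8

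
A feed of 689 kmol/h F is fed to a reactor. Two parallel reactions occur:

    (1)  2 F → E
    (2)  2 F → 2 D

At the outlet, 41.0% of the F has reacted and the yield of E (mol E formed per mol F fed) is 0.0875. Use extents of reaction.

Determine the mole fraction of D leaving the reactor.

0.258

Yield of E: 1ξ₁ / 689 = 0.0875 → ξ₁ = 60.29 kmol/h.
Conversion of F: 2ξ₁ + 2ξ₂ = 0.41 × 689 = 282.5 → ξ₂ = 80.96 kmol/h.
Outlet amounts (n = n₀ + Σ ν·ξ):
  F: 689 − 2(60.29) − 2(80.96) = 406.5
  E: 0 + 1(60.29) = 60.29
  D: 0 + 2(80.96) = 161.9
Total out = 628.7 kmol/h; y_D = 161.9 / 628.7 = 0.2575.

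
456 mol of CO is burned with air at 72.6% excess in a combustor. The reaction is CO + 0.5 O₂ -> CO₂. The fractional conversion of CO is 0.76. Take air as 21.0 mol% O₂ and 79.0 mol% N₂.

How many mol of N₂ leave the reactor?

Stoichiometric O₂ = 0.5 × 456 = 228 mol; O₂ fed = 228 × 1.726 = 393.5 mol.
N₂ fed = 393.5 × 79/21 = 1480 mol.
Fuel reacted = 0.76 × 456 → ξ = 346.6 mol.
Outlet (n = n₀ + ν ξ):
  CO: 456 − 1(346.6) = 109.4
  O₂: 393.5 − 0.5(346.6) = 220.2
  N₂: 1480 (inert)
  CO₂: 0 + 1(346.6) = 346.6

1480 mol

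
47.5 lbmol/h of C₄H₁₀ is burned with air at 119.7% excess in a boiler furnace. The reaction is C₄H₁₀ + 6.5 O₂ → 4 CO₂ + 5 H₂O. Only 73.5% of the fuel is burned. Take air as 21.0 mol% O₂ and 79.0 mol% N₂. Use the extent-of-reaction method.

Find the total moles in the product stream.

3330 lbmol/h

Stoichiometric O₂ = 6.5 × 47.5 = 308.8 lbmol/h; O₂ fed = 308.8 × 2.197 = 678.3 lbmol/h.
N₂ fed = 678.3 × 79/21 = 2552 lbmol/h.
Fuel reacted = 0.735 × 47.5 → ξ = 34.91 lbmol/h.
Outlet (n = n₀ + ν ξ):
  C₄H₁₀: 47.5 − 1(34.91) = 12.59
  O₂: 678.3 − 6.5(34.91) = 451.4
  N₂: 2552 (inert)
  CO₂: 0 + 4(34.91) = 139.7
  H₂O: 0 + 5(34.91) = 174.6
Total out = 12.59 + 451.4 + 2552 + 139.7 + 174.6 = 3330 lbmol/h.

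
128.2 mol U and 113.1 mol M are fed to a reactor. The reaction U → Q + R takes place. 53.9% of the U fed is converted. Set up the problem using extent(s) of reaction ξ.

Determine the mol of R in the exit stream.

69.1 mol

U reacted = 0.539 × 128.2 = 69.1 mol; ν_U = −1, so ξ = 69.1/1 = 69.1 mol.
Outlet amounts (n = n₀ + ν ξ):
  U: 128.2 − 1(69.1) = 59.1
  Q: 0 + 1(69.1) = 69.1
  R: 0 + 1(69.1) = 69.1
  M: 113.1 (inert)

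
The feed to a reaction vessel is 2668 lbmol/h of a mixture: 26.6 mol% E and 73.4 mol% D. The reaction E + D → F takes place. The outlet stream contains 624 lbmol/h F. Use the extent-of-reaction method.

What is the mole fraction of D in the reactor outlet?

For F: n = n₀ + 1ξ → 624 = 0 + 1ξ, giving ξ = 624 lbmol/h.
Outlet amounts (n = n₀ + ν ξ):
  E: 709.7 − 1(624) = 85.69
  D: 1958 − 1(624) = 1334
  F: 0 + 1(624) = 624
Total out = 2044 lbmol/h; y_D = 1334 / 2044 = 0.6528.

0.653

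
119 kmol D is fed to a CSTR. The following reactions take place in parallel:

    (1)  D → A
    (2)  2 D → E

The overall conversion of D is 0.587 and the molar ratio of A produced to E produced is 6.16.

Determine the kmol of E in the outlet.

Conversion of D: D consumed = 0.587 × 119 = 69.85 kmol = 1ξ₁ + 2ξ₂.
Selectivity: 1ξ₁ / (1ξ₂) = 6.16 → ξ₁ = 6.16 ξ₂.
Substitute: (1·6.16 + 2) ξ₂ = 69.85 → ξ₂ = 8.56 kmol, ξ₁ = 52.73 kmol.
Outlet amounts (n = n₀ + Σ ν·ξ):
  D: 119 − 1(52.73) − 2(8.56) = 49.15
  A: 0 + 1(52.73) = 52.73
  E: 0 + 1(8.56) = 8.56

8.56 kmol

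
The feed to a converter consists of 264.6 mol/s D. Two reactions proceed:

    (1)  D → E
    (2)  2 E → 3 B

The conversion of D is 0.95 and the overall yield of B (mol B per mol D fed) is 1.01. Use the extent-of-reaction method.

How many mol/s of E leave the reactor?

Conversion of D: D consumed = 1ξ₁ = 0.95 × 264.6 → ξ₁ = 251.4 mol/s.
Yield of B: 3ξ₂ / 264.6 = 1.01 → ξ₂ = 89.08 mol/s.
Outlet amounts (n = n₀ + Σ ν·ξ):
  D: 264.6 − 1(251.4) = 13.23
  E: 0 + 1(251.4) − 2(89.08) = 73.21
  B: 0 + 3(89.08) = 267.2

73.2 mol/s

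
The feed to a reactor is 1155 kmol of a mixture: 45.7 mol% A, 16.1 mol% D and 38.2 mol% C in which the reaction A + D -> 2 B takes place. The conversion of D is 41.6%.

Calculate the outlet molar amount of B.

155 kmol

D reacted = 0.416 × 186 = 77.36 kmol; ν_D = −1, so ξ = 77.36/1 = 77.36 kmol.
Outlet amounts (n = n₀ + ν ξ):
  A: 527.8 − 1(77.36) = 450.5
  D: 186 − 1(77.36) = 108.6
  B: 0 + 2(77.36) = 154.7
  C: 441.2 (inert)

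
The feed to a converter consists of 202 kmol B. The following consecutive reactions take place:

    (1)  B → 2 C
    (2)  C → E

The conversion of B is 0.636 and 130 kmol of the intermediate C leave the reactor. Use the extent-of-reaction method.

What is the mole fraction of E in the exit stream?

0.384

Conversion of B: B consumed = 1ξ₁ = 0.636 × 202 → ξ₁ = 128.5 kmol.
C balance: n_C = 0 + 2ξ₁ − 1ξ₂ = 130 → ξ₂ = (2·128.5 − 130)/1 = 126.9 kmol.
Outlet amounts (n = n₀ + Σ ν·ξ):
  B: 202 − 1(128.5) = 73.53
  C: 0 + 2(128.5) − 1(126.9) = 130
  E: 0 + 1(126.9) = 126.9
Total out = 330.5 kmol; y_E = 126.9 / 330.5 = 0.3841.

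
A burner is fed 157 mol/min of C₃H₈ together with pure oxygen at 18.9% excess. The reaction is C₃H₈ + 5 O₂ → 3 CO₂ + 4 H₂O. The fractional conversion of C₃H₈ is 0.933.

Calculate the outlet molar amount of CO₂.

Stoichiometric O₂ = 5 × 157 = 785 mol/min; O₂ fed = 785 × 1.189 = 933.4 mol/min.
Fuel reacted = 0.933 × 157 → ξ = 146.5 mol/min.
Outlet (n = n₀ + ν ξ):
  C₃H₈: 157 − 1(146.5) = 10.52
  O₂: 933.4 − 5(146.5) = 201
  CO₂: 0 + 3(146.5) = 439.4
  H₂O: 0 + 4(146.5) = 585.9

439 mol/min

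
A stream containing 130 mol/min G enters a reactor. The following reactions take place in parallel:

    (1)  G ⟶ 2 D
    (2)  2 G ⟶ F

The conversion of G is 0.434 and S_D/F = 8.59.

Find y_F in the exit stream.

0.0562

Conversion of G: G consumed = 0.434 × 130 = 56.42 mol/min = 1ξ₁ + 2ξ₂.
Selectivity: 2ξ₁ / (1ξ₂) = 8.59 → ξ₁ = 4.295 ξ₂.
Substitute: (1·4.295 + 2) ξ₂ = 56.42 → ξ₂ = 8.963 mol/min, ξ₁ = 38.49 mol/min.
Outlet amounts (n = n₀ + Σ ν·ξ):
  G: 130 − 1(38.49) − 2(8.963) = 73.58
  D: 0 + 2(38.49) = 76.99
  F: 0 + 1(8.963) = 8.963
Total out = 159.5 mol/min; y_F = 8.963 / 159.5 = 0.05618.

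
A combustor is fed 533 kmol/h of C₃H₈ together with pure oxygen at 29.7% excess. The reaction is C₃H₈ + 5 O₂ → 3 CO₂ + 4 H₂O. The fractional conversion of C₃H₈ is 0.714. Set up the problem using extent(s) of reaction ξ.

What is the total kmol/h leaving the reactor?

4370 kmol/h

Stoichiometric O₂ = 5 × 533 = 2665 kmol/h; O₂ fed = 2665 × 1.297 = 3457 kmol/h.
Fuel reacted = 0.714 × 533 → ξ = 380.6 kmol/h.
Outlet (n = n₀ + ν ξ):
  C₃H₈: 533 − 1(380.6) = 152.4
  O₂: 3457 − 5(380.6) = 1554
  CO₂: 0 + 3(380.6) = 1142
  H₂O: 0 + 4(380.6) = 1522
Total out = 152.4 + 1554 + 1142 + 1522 = 4370 kmol/h.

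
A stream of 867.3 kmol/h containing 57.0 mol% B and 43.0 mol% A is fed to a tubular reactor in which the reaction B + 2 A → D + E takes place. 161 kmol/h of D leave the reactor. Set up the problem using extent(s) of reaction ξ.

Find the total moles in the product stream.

For D: n = n₀ + 1ξ → 161 = 0 + 1ξ, giving ξ = 161 kmol/h.
Outlet amounts (n = n₀ + ν ξ):
  B: 494.4 − 1(161) = 333.4
  A: 372.9 − 2(161) = 50.94
  D: 0 + 1(161) = 161
  E: 0 + 1(161) = 161
Total out = 333.4 + 50.94 + 161 + 161 = 706.3 kmol/h.

706 kmol/h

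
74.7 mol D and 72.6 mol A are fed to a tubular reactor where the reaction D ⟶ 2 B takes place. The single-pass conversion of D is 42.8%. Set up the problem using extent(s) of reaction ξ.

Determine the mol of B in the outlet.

D reacted = 0.428 × 74.7 = 31.97 mol; ν_D = −1, so ξ = 31.97/1 = 31.97 mol.
Outlet amounts (n = n₀ + ν ξ):
  D: 74.7 − 1(31.97) = 42.73
  B: 0 + 2(31.97) = 63.94
  A: 72.6 (inert)

63.9 mol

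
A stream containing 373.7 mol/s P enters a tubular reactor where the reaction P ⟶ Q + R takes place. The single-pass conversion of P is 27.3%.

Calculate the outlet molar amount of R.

102 mol/s

P reacted = 0.273 × 373.7 = 102 mol/s; ν_P = −1, so ξ = 102/1 = 102 mol/s.
Outlet amounts (n = n₀ + ν ξ):
  P: 373.7 − 1(102) = 271.7
  Q: 0 + 1(102) = 102
  R: 0 + 1(102) = 102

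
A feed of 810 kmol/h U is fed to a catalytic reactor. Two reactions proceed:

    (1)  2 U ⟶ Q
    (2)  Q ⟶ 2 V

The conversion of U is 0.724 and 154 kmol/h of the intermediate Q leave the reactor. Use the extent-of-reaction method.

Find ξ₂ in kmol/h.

ξ₂ = 139 kmol/h

Conversion of U: U consumed = 2ξ₁ = 0.724 × 810 → ξ₁ = 293.2 kmol/h.
Q balance: n_Q = 0 + 1ξ₁ − 1ξ₂ = 154 → ξ₂ = (1·293.2 − 154)/1 = 139.2 kmol/h.
Outlet amounts (n = n₀ + Σ ν·ξ):
  U: 810 − 2(293.2) = 223.6
  Q: 0 + 1(293.2) − 1(139.2) = 154
  V: 0 + 2(139.2) = 278.4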